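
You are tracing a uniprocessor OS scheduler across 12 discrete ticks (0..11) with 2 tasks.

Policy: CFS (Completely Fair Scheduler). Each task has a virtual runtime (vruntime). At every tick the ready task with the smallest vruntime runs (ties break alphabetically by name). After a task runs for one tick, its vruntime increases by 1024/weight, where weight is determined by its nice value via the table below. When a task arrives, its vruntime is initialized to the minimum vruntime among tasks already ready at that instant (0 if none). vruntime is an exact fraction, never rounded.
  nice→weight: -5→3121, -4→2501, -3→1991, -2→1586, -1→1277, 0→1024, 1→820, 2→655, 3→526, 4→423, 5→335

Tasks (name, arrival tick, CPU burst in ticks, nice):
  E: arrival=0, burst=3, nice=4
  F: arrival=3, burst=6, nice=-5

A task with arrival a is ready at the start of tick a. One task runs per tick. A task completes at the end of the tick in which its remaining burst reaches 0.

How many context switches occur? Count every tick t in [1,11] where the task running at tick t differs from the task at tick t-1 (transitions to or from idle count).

context switches = 2

t=0: vr[E=0] → run E
t=1: vr[E=1024/423] → run E
t=2: vr[E=2048/423] → run E
t=3: vr[F=0] → run F
t=4: vr[F=1024/3121] → run F
t=5: vr[F=2048/3121] → run F
t=6: vr[F=3072/3121] → run F
t=7: vr[F=4096/3121] → run F
t=8: vr[F=5120/3121] → run F
t=9: (idle)
t=10: (idle)
t=11: (idle)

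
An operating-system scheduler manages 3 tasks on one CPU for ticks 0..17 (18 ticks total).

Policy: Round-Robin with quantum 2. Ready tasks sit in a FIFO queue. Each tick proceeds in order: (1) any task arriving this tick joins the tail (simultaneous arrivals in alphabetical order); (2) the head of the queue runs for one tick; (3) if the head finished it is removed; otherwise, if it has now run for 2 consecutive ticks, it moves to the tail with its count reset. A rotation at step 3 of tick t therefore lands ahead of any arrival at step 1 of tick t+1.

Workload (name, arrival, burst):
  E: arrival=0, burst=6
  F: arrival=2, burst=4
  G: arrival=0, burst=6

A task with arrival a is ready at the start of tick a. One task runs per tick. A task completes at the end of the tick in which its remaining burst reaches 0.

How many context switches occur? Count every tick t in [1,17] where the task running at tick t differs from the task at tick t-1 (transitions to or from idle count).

t=0: queue=[E,G] q_used=0 → run E
t=1: queue=[E,G] q_used=1 → run E
t=2: queue=[G,E,F] q_used=0 → run G
t=3: queue=[G,E,F] q_used=1 → run G
t=4: queue=[E,F,G] q_used=0 → run E
t=5: queue=[E,F,G] q_used=1 → run E
t=6: queue=[F,G,E] q_used=0 → run F
t=7: queue=[F,G,E] q_used=1 → run F
t=8: queue=[G,E,F] q_used=0 → run G
t=9: queue=[G,E,F] q_used=1 → run G
t=10: queue=[E,F,G] q_used=0 → run E
t=11: queue=[E,F,G] q_used=1 → run E
t=12: queue=[F,G] q_used=0 → run F
t=13: queue=[F,G] q_used=1 → run F
t=14: queue=[G] q_used=0 → run G
t=15: queue=[G] q_used=1 → run G
t=16: (idle)
t=17: (idle)

context switches = 8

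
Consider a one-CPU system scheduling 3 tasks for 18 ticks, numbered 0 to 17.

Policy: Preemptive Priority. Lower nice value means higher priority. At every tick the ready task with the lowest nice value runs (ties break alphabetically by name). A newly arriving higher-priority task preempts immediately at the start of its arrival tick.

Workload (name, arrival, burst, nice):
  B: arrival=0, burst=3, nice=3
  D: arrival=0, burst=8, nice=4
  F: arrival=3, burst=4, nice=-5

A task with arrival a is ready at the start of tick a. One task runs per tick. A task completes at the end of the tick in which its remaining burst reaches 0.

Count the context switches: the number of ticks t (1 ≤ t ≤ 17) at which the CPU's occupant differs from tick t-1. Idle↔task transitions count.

context switches = 3

t=0: ready={B,D} → run B
t=1: ready={B,D} → run B
t=2: ready={B,D} → run B
t=3: ready={D,F} → run F
t=4: ready={D,F} → run F
t=5: ready={D,F} → run F
t=6: ready={D,F} → run F
t=7: ready={D} → run D
t=8: ready={D} → run D
t=9: ready={D} → run D
t=10: ready={D} → run D
t=11: ready={D} → run D
t=12: ready={D} → run D
t=13: ready={D} → run D
t=14: ready={D} → run D
t=15: (idle)
t=16: (idle)
t=17: (idle)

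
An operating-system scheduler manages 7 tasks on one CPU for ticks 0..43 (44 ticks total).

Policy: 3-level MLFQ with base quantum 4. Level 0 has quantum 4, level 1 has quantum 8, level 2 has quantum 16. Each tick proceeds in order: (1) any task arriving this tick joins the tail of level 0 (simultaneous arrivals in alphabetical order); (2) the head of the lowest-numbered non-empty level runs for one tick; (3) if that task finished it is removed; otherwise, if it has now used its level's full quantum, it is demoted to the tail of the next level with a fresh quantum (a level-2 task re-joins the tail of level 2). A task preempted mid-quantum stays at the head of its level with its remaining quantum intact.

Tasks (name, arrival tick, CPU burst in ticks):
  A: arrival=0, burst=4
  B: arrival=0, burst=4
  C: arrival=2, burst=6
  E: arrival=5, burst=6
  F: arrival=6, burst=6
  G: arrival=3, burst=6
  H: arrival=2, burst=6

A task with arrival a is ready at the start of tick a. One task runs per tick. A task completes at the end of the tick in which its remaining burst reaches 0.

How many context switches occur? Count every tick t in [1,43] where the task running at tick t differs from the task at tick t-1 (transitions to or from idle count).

t=0: L0/L1/L2 = AB/-/- → run A
t=1: L0/L1/L2 = AB/-/- → run A
t=2: L0/L1/L2 = ABCH/-/- → run A
t=3: L0/L1/L2 = ABCHG/-/- → run A
t=4: L0/L1/L2 = BCHG/-/- → run B
t=5: L0/L1/L2 = BCHGE/-/- → run B
t=6: L0/L1/L2 = BCHGEF/-/- → run B
t=7: L0/L1/L2 = BCHGEF/-/- → run B
t=8: L0/L1/L2 = CHGEF/-/- → run C
t=9: L0/L1/L2 = CHGEF/-/- → run C
t=10: L0/L1/L2 = CHGEF/-/- → run C
t=11: L0/L1/L2 = CHGEF/-/- → run C
t=12: L0/L1/L2 = HGEF/C/- → run H
t=13: L0/L1/L2 = HGEF/C/- → run H
t=14: L0/L1/L2 = HGEF/C/- → run H
t=15: L0/L1/L2 = HGEF/C/- → run H
t=16: L0/L1/L2 = GEF/CH/- → run G
t=17: L0/L1/L2 = GEF/CH/- → run G
t=18: L0/L1/L2 = GEF/CH/- → run G
t=19: L0/L1/L2 = GEF/CH/- → run G
t=20: L0/L1/L2 = EF/CHG/- → run E
t=21: L0/L1/L2 = EF/CHG/- → run E
t=22: L0/L1/L2 = EF/CHG/- → run E
t=23: L0/L1/L2 = EF/CHG/- → run E
t=24: L0/L1/L2 = F/CHGE/- → run F
t=25: L0/L1/L2 = F/CHGE/- → run F
t=26: L0/L1/L2 = F/CHGE/- → run F
t=27: L0/L1/L2 = F/CHGE/- → run F
t=28: L0/L1/L2 = -/CHGEF/- → run C
t=29: L0/L1/L2 = -/CHGEF/- → run C
t=30: L0/L1/L2 = -/HGEF/- → run H
t=31: L0/L1/L2 = -/HGEF/- → run H
t=32: L0/L1/L2 = -/GEF/- → run G
t=33: L0/L1/L2 = -/GEF/- → run G
t=34: L0/L1/L2 = -/EF/- → run E
t=35: L0/L1/L2 = -/EF/- → run E
t=36: L0/L1/L2 = -/F/- → run F
t=37: L0/L1/L2 = -/F/- → run F
t=38: (idle)
t=39: (idle)
t=40: (idle)
t=41: (idle)
t=42: (idle)
t=43: (idle)

context switches = 12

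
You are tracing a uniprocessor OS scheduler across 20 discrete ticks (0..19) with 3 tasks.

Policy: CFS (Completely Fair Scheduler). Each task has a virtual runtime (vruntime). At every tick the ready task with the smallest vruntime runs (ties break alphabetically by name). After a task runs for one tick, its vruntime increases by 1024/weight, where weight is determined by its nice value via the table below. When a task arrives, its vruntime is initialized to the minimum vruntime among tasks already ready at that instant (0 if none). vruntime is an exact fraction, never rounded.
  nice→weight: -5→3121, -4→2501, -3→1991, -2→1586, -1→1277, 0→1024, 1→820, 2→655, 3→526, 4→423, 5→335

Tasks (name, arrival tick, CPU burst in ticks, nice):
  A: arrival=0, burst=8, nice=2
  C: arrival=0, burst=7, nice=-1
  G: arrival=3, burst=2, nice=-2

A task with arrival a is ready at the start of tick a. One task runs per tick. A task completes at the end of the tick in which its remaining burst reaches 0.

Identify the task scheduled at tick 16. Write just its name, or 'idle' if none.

running at tick 16 = A

t=0: vr[A=0 C=0] → run A
t=1: vr[A=1024/655 C=0] → run C
t=2: vr[A=1024/655 C=1024/1277] → run C
t=3: vr[A=1024/655 C=2048/1277 G=1024/655] → run A
t=4: vr[A=2048/655 C=2048/1277 G=1024/655] → run G
t=5: vr[A=2048/655 C=2048/1277 G=1147392/519415] → run C
t=6: vr[A=2048/655 C=3072/1277 G=1147392/519415] → run G
t=7: vr[A=2048/655 C=3072/1277] → run C
t=8: vr[A=2048/655 C=4096/1277] → run A
t=9: vr[A=3072/655 C=4096/1277] → run C
t=10: vr[A=3072/655 C=5120/1277] → run C
t=11: vr[A=3072/655 C=6144/1277] → run A
t=12: vr[A=4096/655 C=6144/1277] → run C
t=13: vr[A=4096/655] → run A
t=14: vr[A=1024/131] → run A
t=15: vr[A=6144/655] → run A
t=16: vr[A=7168/655] → run A
t=17: (idle)
t=18: (idle)
t=19: (idle)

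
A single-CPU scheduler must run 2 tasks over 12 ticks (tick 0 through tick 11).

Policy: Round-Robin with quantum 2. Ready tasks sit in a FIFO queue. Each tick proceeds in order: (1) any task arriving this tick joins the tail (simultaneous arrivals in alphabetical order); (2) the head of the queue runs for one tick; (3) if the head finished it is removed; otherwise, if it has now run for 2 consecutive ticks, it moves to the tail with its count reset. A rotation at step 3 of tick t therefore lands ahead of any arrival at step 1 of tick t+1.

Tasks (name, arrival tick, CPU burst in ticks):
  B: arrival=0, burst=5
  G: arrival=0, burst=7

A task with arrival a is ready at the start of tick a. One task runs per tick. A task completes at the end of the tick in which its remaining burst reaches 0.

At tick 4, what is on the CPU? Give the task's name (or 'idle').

t=0: queue=[B,G] q_used=0 → run B
t=1: queue=[B,G] q_used=1 → run B
t=2: queue=[G,B] q_used=0 → run G
t=3: queue=[G,B] q_used=1 → run G
t=4: queue=[B,G] q_used=0 → run B
t=5: queue=[B,G] q_used=1 → run B
t=6: queue=[G,B] q_used=0 → run G
t=7: queue=[G,B] q_used=1 → run G
t=8: queue=[B,G] q_used=0 → run B
t=9: queue=[G] q_used=0 → run G
t=10: queue=[G] q_used=1 → run G
t=11: queue=[G] q_used=0 → run G

running at tick 4 = B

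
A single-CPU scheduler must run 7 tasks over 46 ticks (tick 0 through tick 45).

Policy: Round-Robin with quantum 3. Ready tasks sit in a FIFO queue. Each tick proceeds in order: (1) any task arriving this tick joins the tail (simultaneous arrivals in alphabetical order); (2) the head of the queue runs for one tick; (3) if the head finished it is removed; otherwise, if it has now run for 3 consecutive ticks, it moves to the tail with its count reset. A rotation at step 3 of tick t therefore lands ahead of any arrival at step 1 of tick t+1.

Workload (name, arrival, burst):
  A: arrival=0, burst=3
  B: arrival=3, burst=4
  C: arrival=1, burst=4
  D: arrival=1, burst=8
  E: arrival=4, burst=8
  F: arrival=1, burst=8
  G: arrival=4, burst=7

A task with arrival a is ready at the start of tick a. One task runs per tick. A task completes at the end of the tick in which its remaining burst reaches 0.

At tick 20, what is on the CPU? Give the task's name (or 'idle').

running at tick 20 = G

t=0: queue=[A] q_used=0 → run A
t=1: queue=[A,C,D,F] q_used=1 → run A
t=2: queue=[A,C,D,F] q_used=2 → run A
t=3: queue=[C,D,F,B] q_used=0 → run C
t=4: queue=[C,D,F,B,E,G] q_used=1 → run C
t=5: queue=[C,D,F,B,E,G] q_used=2 → run C
t=6: queue=[D,F,B,E,G,C] q_used=0 → run D
t=7: queue=[D,F,B,E,G,C] q_used=1 → run D
t=8: queue=[D,F,B,E,G,C] q_used=2 → run D
t=9: queue=[F,B,E,G,C,D] q_used=0 → run F
t=10: queue=[F,B,E,G,C,D] q_used=1 → run F
t=11: queue=[F,B,E,G,C,D] q_used=2 → run F
t=12: queue=[B,E,G,C,D,F] q_used=0 → run B
t=13: queue=[B,E,G,C,D,F] q_used=1 → run B
t=14: queue=[B,E,G,C,D,F] q_used=2 → run B
t=15: queue=[E,G,C,D,F,B] q_used=0 → run E
t=16: queue=[E,G,C,D,F,B] q_used=1 → run E
t=17: queue=[E,G,C,D,F,B] q_used=2 → run E
t=18: queue=[G,C,D,F,B,E] q_used=0 → run G
t=19: queue=[G,C,D,F,B,E] q_used=1 → run G
t=20: queue=[G,C,D,F,B,E] q_used=2 → run G
t=21: queue=[C,D,F,B,E,G] q_used=0 → run C
t=22: queue=[D,F,B,E,G] q_used=0 → run D
t=23: queue=[D,F,B,E,G] q_used=1 → run D
t=24: queue=[D,F,B,E,G] q_used=2 → run D
t=25: queue=[F,B,E,G,D] q_used=0 → run F
t=26: queue=[F,B,E,G,D] q_used=1 → run F
t=27: queue=[F,B,E,G,D] q_used=2 → run F
t=28: queue=[B,E,G,D,F] q_used=0 → run B
t=29: queue=[E,G,D,F] q_used=0 → run E
t=30: queue=[E,G,D,F] q_used=1 → run E
t=31: queue=[E,G,D,F] q_used=2 → run E
t=32: queue=[G,D,F,E] q_used=0 → run G
t=33: queue=[G,D,F,E] q_used=1 → run G
t=34: queue=[G,D,F,E] q_used=2 → run G
t=35: queue=[D,F,E,G] q_used=0 → run D
t=36: queue=[D,F,E,G] q_used=1 → run D
t=37: queue=[F,E,G] q_used=0 → run F
t=38: queue=[F,E,G] q_used=1 → run F
t=39: queue=[E,G] q_used=0 → run E
t=40: queue=[E,G] q_used=1 → run E
t=41: queue=[G] q_used=0 → run G
t=42: (idle)
t=43: (idle)
t=44: (idle)
t=45: (idle)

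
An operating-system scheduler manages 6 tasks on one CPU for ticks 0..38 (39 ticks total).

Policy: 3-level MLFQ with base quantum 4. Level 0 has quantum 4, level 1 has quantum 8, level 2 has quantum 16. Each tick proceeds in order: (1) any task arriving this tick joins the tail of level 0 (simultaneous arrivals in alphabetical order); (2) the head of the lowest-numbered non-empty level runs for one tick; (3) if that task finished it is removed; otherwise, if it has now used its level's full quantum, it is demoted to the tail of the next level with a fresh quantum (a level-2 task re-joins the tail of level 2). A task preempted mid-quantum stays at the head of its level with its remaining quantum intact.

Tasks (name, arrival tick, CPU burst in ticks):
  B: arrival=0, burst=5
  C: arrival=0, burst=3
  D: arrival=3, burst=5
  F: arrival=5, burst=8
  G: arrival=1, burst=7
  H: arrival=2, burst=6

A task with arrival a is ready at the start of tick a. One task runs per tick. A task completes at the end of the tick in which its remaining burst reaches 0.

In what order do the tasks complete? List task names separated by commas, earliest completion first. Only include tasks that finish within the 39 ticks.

t=0: L0/L1/L2 = BC/-/- → run B
t=1: L0/L1/L2 = BCG/-/- → run B
t=2: L0/L1/L2 = BCGH/-/- → run B
t=3: L0/L1/L2 = BCGHD/-/- → run B
t=4: L0/L1/L2 = CGHD/B/- → run C
t=5: L0/L1/L2 = CGHDF/B/- → run C
t=6: L0/L1/L2 = CGHDF/B/- → run C
t=7: L0/L1/L2 = GHDF/B/- → run G
t=8: L0/L1/L2 = GHDF/B/- → run G
t=9: L0/L1/L2 = GHDF/B/- → run G
t=10: L0/L1/L2 = GHDF/B/- → run G
t=11: L0/L1/L2 = HDF/BG/- → run H
t=12: L0/L1/L2 = HDF/BG/- → run H
t=13: L0/L1/L2 = HDF/BG/- → run H
t=14: L0/L1/L2 = HDF/BG/- → run H
t=15: L0/L1/L2 = DF/BGH/- → run D
t=16: L0/L1/L2 = DF/BGH/- → run D
t=17: L0/L1/L2 = DF/BGH/- → run D
t=18: L0/L1/L2 = DF/BGH/- → run D
t=19: L0/L1/L2 = F/BGHD/- → run F
t=20: L0/L1/L2 = F/BGHD/- → run F
t=21: L0/L1/L2 = F/BGHD/- → run F
t=22: L0/L1/L2 = F/BGHD/- → run F
t=23: L0/L1/L2 = -/BGHDF/- → run B
t=24: L0/L1/L2 = -/GHDF/- → run G
t=25: L0/L1/L2 = -/GHDF/- → run G
t=26: L0/L1/L2 = -/GHDF/- → run G
t=27: L0/L1/L2 = -/HDF/- → run H
t=28: L0/L1/L2 = -/HDF/- → run H
t=29: L0/L1/L2 = -/DF/- → run D
t=30: L0/L1/L2 = -/F/- → run F
t=31: L0/L1/L2 = -/F/- → run F
t=32: L0/L1/L2 = -/F/- → run F
t=33: L0/L1/L2 = -/F/- → run F
t=34: (idle)
t=35: (idle)
t=36: (idle)
t=37: (idle)
t=38: (idle)

completion order = C, B, G, H, D, F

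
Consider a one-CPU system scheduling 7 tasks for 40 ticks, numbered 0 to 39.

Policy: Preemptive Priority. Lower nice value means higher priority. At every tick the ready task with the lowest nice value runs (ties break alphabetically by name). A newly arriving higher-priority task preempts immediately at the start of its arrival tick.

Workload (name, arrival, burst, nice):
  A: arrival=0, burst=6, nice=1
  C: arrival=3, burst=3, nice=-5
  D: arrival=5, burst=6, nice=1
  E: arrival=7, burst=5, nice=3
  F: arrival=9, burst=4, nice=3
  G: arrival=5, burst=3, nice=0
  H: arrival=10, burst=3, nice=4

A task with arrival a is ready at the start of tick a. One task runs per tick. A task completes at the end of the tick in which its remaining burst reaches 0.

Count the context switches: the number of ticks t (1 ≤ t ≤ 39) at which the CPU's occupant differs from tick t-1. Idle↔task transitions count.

t=0: ready={A} → run A
t=1: ready={A} → run A
t=2: ready={A} → run A
t=3: ready={A,C} → run C
t=4: ready={A,C} → run C
t=5: ready={A,C,D,G} → run C
t=6: ready={A,D,G} → run G
t=7: ready={A,D,E,G} → run G
t=8: ready={A,D,E,G} → run G
t=9: ready={A,D,E,F} → run A
t=10: ready={A,D,E,F,H} → run A
t=11: ready={A,D,E,F,H} → run A
t=12: ready={D,E,F,H} → run D
t=13: ready={D,E,F,H} → run D
t=14: ready={D,E,F,H} → run D
t=15: ready={D,E,F,H} → run D
t=16: ready={D,E,F,H} → run D
t=17: ready={D,E,F,H} → run D
t=18: ready={E,F,H} → run E
t=19: ready={E,F,H} → run E
t=20: ready={E,F,H} → run E
t=21: ready={E,F,H} → run E
t=22: ready={E,F,H} → run E
t=23: ready={F,H} → run F
t=24: ready={F,H} → run F
t=25: ready={F,H} → run F
t=26: ready={F,H} → run F
t=27: ready={H} → run H
t=28: ready={H} → run H
t=29: ready={H} → run H
t=30: (idle)
t=31: (idle)
t=32: (idle)
t=33: (idle)
t=34: (idle)
t=35: (idle)
t=36: (idle)
t=37: (idle)
t=38: (idle)
t=39: (idle)

context switches = 8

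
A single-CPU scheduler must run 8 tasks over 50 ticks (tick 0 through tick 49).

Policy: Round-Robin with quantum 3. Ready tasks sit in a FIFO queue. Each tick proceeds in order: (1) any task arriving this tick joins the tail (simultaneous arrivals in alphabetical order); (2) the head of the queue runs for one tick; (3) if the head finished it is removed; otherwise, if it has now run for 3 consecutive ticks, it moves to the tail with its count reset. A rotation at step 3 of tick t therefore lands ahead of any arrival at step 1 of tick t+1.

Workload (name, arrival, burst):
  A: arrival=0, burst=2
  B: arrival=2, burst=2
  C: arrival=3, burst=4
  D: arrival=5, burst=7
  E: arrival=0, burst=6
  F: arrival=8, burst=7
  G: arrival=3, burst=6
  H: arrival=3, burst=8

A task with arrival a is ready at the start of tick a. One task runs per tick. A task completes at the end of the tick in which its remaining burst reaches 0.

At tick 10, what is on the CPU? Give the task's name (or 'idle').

running at tick 10 = G

t=0: queue=[A,E] q_used=0 → run A
t=1: queue=[A,E] q_used=1 → run A
t=2: queue=[E,B] q_used=0 → run E
t=3: queue=[E,B,C,G,H] q_used=1 → run E
t=4: queue=[E,B,C,G,H] q_used=2 → run E
t=5: queue=[B,C,G,H,E,D] q_used=0 → run B
t=6: queue=[B,C,G,H,E,D] q_used=1 → run B
t=7: queue=[C,G,H,E,D] q_used=0 → run C
t=8: queue=[C,G,H,E,D,F] q_used=1 → run C
t=9: queue=[C,G,H,E,D,F] q_used=2 → run C
t=10: queue=[G,H,E,D,F,C] q_used=0 → run G
t=11: queue=[G,H,E,D,F,C] q_used=1 → run G
t=12: queue=[G,H,E,D,F,C] q_used=2 → run G
t=13: queue=[H,E,D,F,C,G] q_used=0 → run H
t=14: queue=[H,E,D,F,C,G] q_used=1 → run H
t=15: queue=[H,E,D,F,C,G] q_used=2 → run H
t=16: queue=[E,D,F,C,G,H] q_used=0 → run E
t=17: queue=[E,D,F,C,G,H] q_used=1 → run E
t=18: queue=[E,D,F,C,G,H] q_used=2 → run E
t=19: queue=[D,F,C,G,H] q_used=0 → run D
t=20: queue=[D,F,C,G,H] q_used=1 → run D
t=21: queue=[D,F,C,G,H] q_used=2 → run D
t=22: queue=[F,C,G,H,D] q_used=0 → run F
t=23: queue=[F,C,G,H,D] q_used=1 → run F
t=24: queue=[F,C,G,H,D] q_used=2 → run F
t=25: queue=[C,G,H,D,F] q_used=0 → run C
t=26: queue=[G,H,D,F] q_used=0 → run G
t=27: queue=[G,H,D,F] q_used=1 → run G
t=28: queue=[G,H,D,F] q_used=2 → run G
t=29: queue=[H,D,F] q_used=0 → run H
t=30: queue=[H,D,F] q_used=1 → run H
t=31: queue=[H,D,F] q_used=2 → run H
t=32: queue=[D,F,H] q_used=0 → run D
t=33: queue=[D,F,H] q_used=1 → run D
t=34: queue=[D,F,H] q_used=2 → run D
t=35: queue=[F,H,D] q_used=0 → run F
t=36: queue=[F,H,D] q_used=1 → run F
t=37: queue=[F,H,D] q_used=2 → run F
t=38: queue=[H,D,F] q_used=0 → run H
t=39: queue=[H,D,F] q_used=1 → run H
t=40: queue=[D,F] q_used=0 → run D
t=41: queue=[F] q_used=0 → run F
t=42: (idle)
t=43: (idle)
t=44: (idle)
t=45: (idle)
t=46: (idle)
t=47: (idle)
t=48: (idle)
t=49: (idle)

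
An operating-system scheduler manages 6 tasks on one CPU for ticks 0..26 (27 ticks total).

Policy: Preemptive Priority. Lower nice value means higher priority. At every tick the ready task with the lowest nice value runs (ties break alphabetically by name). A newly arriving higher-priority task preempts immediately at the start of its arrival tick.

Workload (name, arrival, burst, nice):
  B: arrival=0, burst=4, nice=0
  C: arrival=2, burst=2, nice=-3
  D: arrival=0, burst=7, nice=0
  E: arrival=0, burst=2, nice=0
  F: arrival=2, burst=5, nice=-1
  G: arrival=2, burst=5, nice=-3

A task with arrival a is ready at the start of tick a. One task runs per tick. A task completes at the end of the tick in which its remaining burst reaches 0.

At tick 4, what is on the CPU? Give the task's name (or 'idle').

running at tick 4 = G

t=0: ready={B,D,E} → run B
t=1: ready={B,D,E} → run B
t=2: ready={B,C,D,E,F,G} → run C
t=3: ready={B,C,D,E,F,G} → run C
t=4: ready={B,D,E,F,G} → run G
t=5: ready={B,D,E,F,G} → run G
t=6: ready={B,D,E,F,G} → run G
t=7: ready={B,D,E,F,G} → run G
t=8: ready={B,D,E,F,G} → run G
t=9: ready={B,D,E,F} → run F
t=10: ready={B,D,E,F} → run F
t=11: ready={B,D,E,F} → run F
t=12: ready={B,D,E,F} → run F
t=13: ready={B,D,E,F} → run F
t=14: ready={B,D,E} → run B
t=15: ready={B,D,E} → run B
t=16: ready={D,E} → run D
t=17: ready={D,E} → run D
t=18: ready={D,E} → run D
t=19: ready={D,E} → run D
t=20: ready={D,E} → run D
t=21: ready={D,E} → run D
t=22: ready={D,E} → run D
t=23: ready={E} → run E
t=24: ready={E} → run E
t=25: (idle)
t=26: (idle)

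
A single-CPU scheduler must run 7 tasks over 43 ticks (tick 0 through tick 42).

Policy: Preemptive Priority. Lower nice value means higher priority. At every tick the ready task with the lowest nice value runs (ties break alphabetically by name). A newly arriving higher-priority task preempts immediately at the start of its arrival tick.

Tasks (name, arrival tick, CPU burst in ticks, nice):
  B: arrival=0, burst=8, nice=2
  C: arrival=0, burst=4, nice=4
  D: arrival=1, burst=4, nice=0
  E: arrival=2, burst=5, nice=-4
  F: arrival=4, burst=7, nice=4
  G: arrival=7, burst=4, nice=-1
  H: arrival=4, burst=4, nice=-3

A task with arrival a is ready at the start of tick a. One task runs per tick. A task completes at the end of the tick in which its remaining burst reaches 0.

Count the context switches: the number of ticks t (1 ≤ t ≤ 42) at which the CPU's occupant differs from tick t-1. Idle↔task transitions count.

context switches = 9

t=0: ready={B,C} → run B
t=1: ready={B,C,D} → run D
t=2: ready={B,C,D,E} → run E
t=3: ready={B,C,D,E} → run E
t=4: ready={B,C,D,E,F,H} → run E
t=5: ready={B,C,D,E,F,H} → run E
t=6: ready={B,C,D,E,F,H} → run E
t=7: ready={B,C,D,F,G,H} → run H
t=8: ready={B,C,D,F,G,H} → run H
t=9: ready={B,C,D,F,G,H} → run H
t=10: ready={B,C,D,F,G,H} → run H
t=11: ready={B,C,D,F,G} → run G
t=12: ready={B,C,D,F,G} → run G
t=13: ready={B,C,D,F,G} → run G
t=14: ready={B,C,D,F,G} → run G
t=15: ready={B,C,D,F} → run D
t=16: ready={B,C,D,F} → run D
t=17: ready={B,C,D,F} → run D
t=18: ready={B,C,F} → run B
t=19: ready={B,C,F} → run B
t=20: ready={B,C,F} → run B
t=21: ready={B,C,F} → run B
t=22: ready={B,C,F} → run B
t=23: ready={B,C,F} → run B
t=24: ready={B,C,F} → run B
t=25: ready={C,F} → run C
t=26: ready={C,F} → run C
t=27: ready={C,F} → run C
t=28: ready={C,F} → run C
t=29: ready={F} → run F
t=30: ready={F} → run F
t=31: ready={F} → run F
t=32: ready={F} → run F
t=33: ready={F} → run F
t=34: ready={F} → run F
t=35: ready={F} → run F
t=36: (idle)
t=37: (idle)
t=38: (idle)
t=39: (idle)
t=40: (idle)
t=41: (idle)
t=42: (idle)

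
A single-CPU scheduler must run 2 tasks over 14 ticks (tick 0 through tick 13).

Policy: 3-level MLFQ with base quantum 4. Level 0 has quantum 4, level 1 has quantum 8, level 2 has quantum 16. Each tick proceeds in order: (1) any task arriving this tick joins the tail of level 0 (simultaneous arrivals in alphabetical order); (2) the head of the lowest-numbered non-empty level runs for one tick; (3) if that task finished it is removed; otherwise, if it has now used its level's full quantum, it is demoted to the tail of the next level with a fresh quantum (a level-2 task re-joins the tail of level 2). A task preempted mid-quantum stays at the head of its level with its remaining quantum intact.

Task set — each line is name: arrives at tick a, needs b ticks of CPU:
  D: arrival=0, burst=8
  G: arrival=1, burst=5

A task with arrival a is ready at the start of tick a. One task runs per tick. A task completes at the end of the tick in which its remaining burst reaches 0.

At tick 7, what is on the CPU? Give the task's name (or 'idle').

running at tick 7 = G

t=0: L0/L1/L2 = D/-/- → run D
t=1: L0/L1/L2 = DG/-/- → run D
t=2: L0/L1/L2 = DG/-/- → run D
t=3: L0/L1/L2 = DG/-/- → run D
t=4: L0/L1/L2 = G/D/- → run G
t=5: L0/L1/L2 = G/D/- → run G
t=6: L0/L1/L2 = G/D/- → run G
t=7: L0/L1/L2 = G/D/- → run G
t=8: L0/L1/L2 = -/DG/- → run D
t=9: L0/L1/L2 = -/DG/- → run D
t=10: L0/L1/L2 = -/DG/- → run D
t=11: L0/L1/L2 = -/DG/- → run D
t=12: L0/L1/L2 = -/G/- → run G
t=13: (idle)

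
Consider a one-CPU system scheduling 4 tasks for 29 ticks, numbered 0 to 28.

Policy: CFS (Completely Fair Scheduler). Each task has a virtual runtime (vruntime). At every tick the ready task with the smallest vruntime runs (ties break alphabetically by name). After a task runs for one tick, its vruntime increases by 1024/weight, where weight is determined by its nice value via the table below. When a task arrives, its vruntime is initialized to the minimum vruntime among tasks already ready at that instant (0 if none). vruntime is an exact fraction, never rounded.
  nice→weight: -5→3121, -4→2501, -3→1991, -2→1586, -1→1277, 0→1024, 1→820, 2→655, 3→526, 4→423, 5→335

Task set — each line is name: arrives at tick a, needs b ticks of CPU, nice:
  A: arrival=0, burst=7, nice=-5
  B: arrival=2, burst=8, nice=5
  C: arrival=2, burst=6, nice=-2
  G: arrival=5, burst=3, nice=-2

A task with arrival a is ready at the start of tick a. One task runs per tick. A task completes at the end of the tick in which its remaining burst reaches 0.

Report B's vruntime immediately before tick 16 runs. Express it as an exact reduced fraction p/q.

t=0: vr[A=0] → run A
t=1: vr[A=1024/3121] → run A
t=2: vr[A=2048/3121 B=2048/3121 C=2048/3121] → run A
t=3: vr[A=3072/3121 B=2048/3121 C=2048/3121] → run B
t=4: vr[A=3072/3121 B=3881984/1045535 C=2048/3121] → run C
t=5: vr[A=3072/3121 B=3881984/1045535 C=3222016/2474953 G=3072/3121] → run A
t=6: vr[A=4096/3121 B=3881984/1045535 C=3222016/2474953 G=3072/3121] → run G
t=7: vr[A=4096/3121 B=3881984/1045535 C=3222016/2474953 G=4034048/2474953] → run C
t=8: vr[A=4096/3121 B=3881984/1045535 C=4819968/2474953 G=4034048/2474953] → run A
t=9: vr[A=5120/3121 B=3881984/1045535 C=4819968/2474953 G=4034048/2474953] → run G
t=10: vr[A=5120/3121 B=3881984/1045535 C=4819968/2474953 G=5632000/2474953] → run A
t=11: vr[A=6144/3121 B=3881984/1045535 C=4819968/2474953 G=5632000/2474953] → run C
t=12: vr[A=6144/3121 B=3881984/1045535 C=6417920/2474953 G=5632000/2474953] → run A
t=13: vr[B=3881984/1045535 C=6417920/2474953 G=5632000/2474953] → run G
t=14: vr[B=3881984/1045535 C=6417920/2474953] → run C
t=15: vr[B=3881984/1045535 C=8015872/2474953] → run C
t=16: vr[B=3881984/1045535 C=9613824/2474953] → run B
t=17: vr[B=7077888/1045535 C=9613824/2474953] → run C
t=18: vr[B=7077888/1045535] → run B
t=19: vr[B=10273792/1045535] → run B
t=20: vr[B=13469696/1045535] → run B
t=21: vr[B=3333120/209107] → run B
t=22: vr[B=19861504/1045535] → run B
t=23: vr[B=23057408/1045535] → run B
t=24: (idle)
t=25: (idle)
t=26: (idle)
t=27: (idle)
t=28: (idle)

vruntime(B, start of tick 16) = 3881984/1045535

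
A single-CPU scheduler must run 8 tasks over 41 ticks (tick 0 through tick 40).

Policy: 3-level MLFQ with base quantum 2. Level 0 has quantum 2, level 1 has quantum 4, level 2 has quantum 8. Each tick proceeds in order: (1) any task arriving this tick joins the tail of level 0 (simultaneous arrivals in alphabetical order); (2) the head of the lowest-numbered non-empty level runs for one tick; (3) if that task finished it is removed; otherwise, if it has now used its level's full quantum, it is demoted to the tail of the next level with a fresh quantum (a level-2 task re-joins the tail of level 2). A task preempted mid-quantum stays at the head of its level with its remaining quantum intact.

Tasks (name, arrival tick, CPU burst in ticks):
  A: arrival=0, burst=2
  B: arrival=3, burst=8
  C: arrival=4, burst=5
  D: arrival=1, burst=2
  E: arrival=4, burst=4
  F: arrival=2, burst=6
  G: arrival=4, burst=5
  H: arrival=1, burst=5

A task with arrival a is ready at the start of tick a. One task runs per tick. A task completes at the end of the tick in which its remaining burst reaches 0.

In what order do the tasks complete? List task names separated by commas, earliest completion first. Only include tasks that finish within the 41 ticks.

t=0: L0/L1/L2 = A/-/- → run A
t=1: L0/L1/L2 = ADH/-/- → run A
t=2: L0/L1/L2 = DHF/-/- → run D
t=3: L0/L1/L2 = DHFB/-/- → run D
t=4: L0/L1/L2 = HFBCEG/-/- → run H
t=5: L0/L1/L2 = HFBCEG/-/- → run H
t=6: L0/L1/L2 = FBCEG/H/- → run F
t=7: L0/L1/L2 = FBCEG/H/- → run F
t=8: L0/L1/L2 = BCEG/HF/- → run B
t=9: L0/L1/L2 = BCEG/HF/- → run B
t=10: L0/L1/L2 = CEG/HFB/- → run C
t=11: L0/L1/L2 = CEG/HFB/- → run C
t=12: L0/L1/L2 = EG/HFBC/- → run E
t=13: L0/L1/L2 = EG/HFBC/- → run E
t=14: L0/L1/L2 = G/HFBCE/- → run G
t=15: L0/L1/L2 = G/HFBCE/- → run G
t=16: L0/L1/L2 = -/HFBCEG/- → run H
t=17: L0/L1/L2 = -/HFBCEG/- → run H
t=18: L0/L1/L2 = -/HFBCEG/- → run H
t=19: L0/L1/L2 = -/FBCEG/- → run F
t=20: L0/L1/L2 = -/FBCEG/- → run F
t=21: L0/L1/L2 = -/FBCEG/- → run F
t=22: L0/L1/L2 = -/FBCEG/- → run F
t=23: L0/L1/L2 = -/BCEG/- → run B
t=24: L0/L1/L2 = -/BCEG/- → run B
t=25: L0/L1/L2 = -/BCEG/- → run B
t=26: L0/L1/L2 = -/BCEG/- → run B
t=27: L0/L1/L2 = -/CEG/B → run C
t=28: L0/L1/L2 = -/CEG/B → run C
t=29: L0/L1/L2 = -/CEG/B → run C
t=30: L0/L1/L2 = -/EG/B → run E
t=31: L0/L1/L2 = -/EG/B → run E
t=32: L0/L1/L2 = -/G/B → run G
t=33: L0/L1/L2 = -/G/B → run G
t=34: L0/L1/L2 = -/G/B → run G
t=35: L0/L1/L2 = -/-/B → run B
t=36: L0/L1/L2 = -/-/B → run B
t=37: (idle)
t=38: (idle)
t=39: (idle)
t=40: (idle)

completion order = A, D, H, F, C, E, G, B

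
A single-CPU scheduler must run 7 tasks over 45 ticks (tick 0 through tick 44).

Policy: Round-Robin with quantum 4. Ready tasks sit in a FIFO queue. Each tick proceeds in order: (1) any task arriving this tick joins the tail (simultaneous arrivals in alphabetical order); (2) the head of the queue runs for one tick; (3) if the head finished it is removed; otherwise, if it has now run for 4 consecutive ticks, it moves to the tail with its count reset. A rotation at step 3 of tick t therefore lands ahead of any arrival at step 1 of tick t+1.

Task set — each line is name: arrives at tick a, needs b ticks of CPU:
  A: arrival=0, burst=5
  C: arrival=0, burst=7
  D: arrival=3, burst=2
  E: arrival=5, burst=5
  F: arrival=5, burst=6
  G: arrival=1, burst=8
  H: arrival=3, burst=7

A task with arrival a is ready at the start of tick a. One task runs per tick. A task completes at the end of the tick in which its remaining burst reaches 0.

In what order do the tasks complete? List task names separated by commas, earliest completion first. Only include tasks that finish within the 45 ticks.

t=0: queue=[A,C] q_used=0 → run A
t=1: queue=[A,C,G] q_used=1 → run A
t=2: queue=[A,C,G] q_used=2 → run A
t=3: queue=[A,C,G,D,H] q_used=3 → run A
t=4: queue=[C,G,D,H,A] q_used=0 → run C
t=5: queue=[C,G,D,H,A,E,F] q_used=1 → run C
t=6: queue=[C,G,D,H,A,E,F] q_used=2 → run C
t=7: queue=[C,G,D,H,A,E,F] q_used=3 → run C
t=8: queue=[G,D,H,A,E,F,C] q_used=0 → run G
t=9: queue=[G,D,H,A,E,F,C] q_used=1 → run G
t=10: queue=[G,D,H,A,E,F,C] q_used=2 → run G
t=11: queue=[G,D,H,A,E,F,C] q_used=3 → run G
t=12: queue=[D,H,A,E,F,C,G] q_used=0 → run D
t=13: queue=[D,H,A,E,F,C,G] q_used=1 → run D
t=14: queue=[H,A,E,F,C,G] q_used=0 → run H
t=15: queue=[H,A,E,F,C,G] q_used=1 → run H
t=16: queue=[H,A,E,F,C,G] q_used=2 → run H
t=17: queue=[H,A,E,F,C,G] q_used=3 → run H
t=18: queue=[A,E,F,C,G,H] q_used=0 → run A
t=19: queue=[E,F,C,G,H] q_used=0 → run E
t=20: queue=[E,F,C,G,H] q_used=1 → run E
t=21: queue=[E,F,C,G,H] q_used=2 → run E
t=22: queue=[E,F,C,G,H] q_used=3 → run E
t=23: queue=[F,C,G,H,E] q_used=0 → run F
t=24: queue=[F,C,G,H,E] q_used=1 → run F
t=25: queue=[F,C,G,H,E] q_used=2 → run F
t=26: queue=[F,C,G,H,E] q_used=3 → run F
t=27: queue=[C,G,H,E,F] q_used=0 → run C
t=28: queue=[C,G,H,E,F] q_used=1 → run C
t=29: queue=[C,G,H,E,F] q_used=2 → run C
t=30: queue=[G,H,E,F] q_used=0 → run G
t=31: queue=[G,H,E,F] q_used=1 → run G
t=32: queue=[G,H,E,F] q_used=2 → run G
t=33: queue=[G,H,E,F] q_used=3 → run G
t=34: queue=[H,E,F] q_used=0 → run H
t=35: queue=[H,E,F] q_used=1 → run H
t=36: queue=[H,E,F] q_used=2 → run H
t=37: queue=[E,F] q_used=0 → run E
t=38: queue=[F] q_used=0 → run F
t=39: queue=[F] q_used=1 → run F
t=40: (idle)
t=41: (idle)
t=42: (idle)
t=43: (idle)
t=44: (idle)

completion order = D, A, C, G, H, E, F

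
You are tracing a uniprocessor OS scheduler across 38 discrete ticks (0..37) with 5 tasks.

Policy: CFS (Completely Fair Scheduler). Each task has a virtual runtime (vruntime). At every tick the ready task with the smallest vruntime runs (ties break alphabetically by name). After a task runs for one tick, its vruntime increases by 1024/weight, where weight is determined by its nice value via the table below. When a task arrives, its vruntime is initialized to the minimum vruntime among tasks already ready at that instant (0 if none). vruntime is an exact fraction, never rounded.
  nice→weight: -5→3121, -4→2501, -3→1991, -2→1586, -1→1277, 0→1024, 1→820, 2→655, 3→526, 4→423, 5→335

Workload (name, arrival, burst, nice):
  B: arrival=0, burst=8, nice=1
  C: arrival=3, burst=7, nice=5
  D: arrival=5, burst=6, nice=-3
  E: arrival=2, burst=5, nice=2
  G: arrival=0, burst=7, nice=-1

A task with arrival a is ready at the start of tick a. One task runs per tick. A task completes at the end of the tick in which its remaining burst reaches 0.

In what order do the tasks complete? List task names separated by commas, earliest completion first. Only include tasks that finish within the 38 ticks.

completion order = D, G, E, B, C

t=0: vr[B=0 G=0] → run B
t=1: vr[B=256/205 G=0] → run G
t=2: vr[B=256/205 E=1024/1277 G=1024/1277] → run E
t=3: vr[B=256/205 C=1024/1277 E=1978368/836435 G=1024/1277] → run C
t=4: vr[B=256/205 C=1650688/427795 E=1978368/836435 G=1024/1277] → run G
t=5: vr[B=256/205 C=1650688/427795 D=256/205 E=1978368/836435 G=2048/1277] → run B
t=6: vr[B=512/205 C=1650688/427795 D=256/205 E=1978368/836435 G=2048/1277] → run D
t=7: vr[B=512/205 C=1650688/427795 D=719616/408155 E=1978368/836435 G=2048/1277] → run G
t=8: vr[B=512/205 C=1650688/427795 D=719616/408155 E=1978368/836435 G=3072/1277] → run D
t=9: vr[B=512/205 C=1650688/427795 D=929536/408155 E=1978368/836435 G=3072/1277] → run D
t=10: vr[B=512/205 C=1650688/427795 D=1139456/408155 E=1978368/836435 G=3072/1277] → run E
t=11: vr[B=512/205 C=1650688/427795 D=1139456/408155 E=3286016/836435 G=3072/1277] → run G
t=12: vr[B=512/205 C=1650688/427795 D=1139456/408155 E=3286016/836435 G=4096/1277] → run B
t=13: vr[B=768/205 C=1650688/427795 D=1139456/408155 E=3286016/836435 G=4096/1277] → run D
t=14: vr[B=768/205 C=1650688/427795 D=1349376/408155 E=3286016/836435 G=4096/1277] → run G
t=15: vr[B=768/205 C=1650688/427795 D=1349376/408155 E=3286016/836435 G=5120/1277] → run D
t=16: vr[B=768/205 C=1650688/427795 D=1559296/408155 E=3286016/836435 G=5120/1277] → run B
t=17: vr[B=1024/205 C=1650688/427795 D=1559296/408155 E=3286016/836435 G=5120/1277] → run D
t=18: vr[B=1024/205 C=1650688/427795 E=3286016/836435 G=5120/1277] → run C
t=19: vr[B=1024/205 C=2958336/427795 E=3286016/836435 G=5120/1277] → run E
t=20: vr[B=1024/205 C=2958336/427795 E=4593664/836435 G=5120/1277] → run G
t=21: vr[B=1024/205 C=2958336/427795 E=4593664/836435 G=6144/1277] → run G
t=22: vr[B=1024/205 C=2958336/427795 E=4593664/836435] → run B
t=23: vr[B=256/41 C=2958336/427795 E=4593664/836435] → run E
t=24: vr[B=256/41 C=2958336/427795 E=5901312/836435] → run B
t=25: vr[B=1536/205 C=2958336/427795 E=5901312/836435] → run C
t=26: vr[B=1536/205 C=4265984/427795 E=5901312/836435] → run E
t=27: vr[B=1536/205 C=4265984/427795] → run B
t=28: vr[B=1792/205 C=4265984/427795] → run B
t=29: vr[C=4265984/427795] → run C
t=30: vr[C=5573632/427795] → run C
t=31: vr[C=1376256/85559] → run C
t=32: vr[C=8188928/427795] → run C
t=33: (idle)
t=34: (idle)
t=35: (idle)
t=36: (idle)
t=37: (idle)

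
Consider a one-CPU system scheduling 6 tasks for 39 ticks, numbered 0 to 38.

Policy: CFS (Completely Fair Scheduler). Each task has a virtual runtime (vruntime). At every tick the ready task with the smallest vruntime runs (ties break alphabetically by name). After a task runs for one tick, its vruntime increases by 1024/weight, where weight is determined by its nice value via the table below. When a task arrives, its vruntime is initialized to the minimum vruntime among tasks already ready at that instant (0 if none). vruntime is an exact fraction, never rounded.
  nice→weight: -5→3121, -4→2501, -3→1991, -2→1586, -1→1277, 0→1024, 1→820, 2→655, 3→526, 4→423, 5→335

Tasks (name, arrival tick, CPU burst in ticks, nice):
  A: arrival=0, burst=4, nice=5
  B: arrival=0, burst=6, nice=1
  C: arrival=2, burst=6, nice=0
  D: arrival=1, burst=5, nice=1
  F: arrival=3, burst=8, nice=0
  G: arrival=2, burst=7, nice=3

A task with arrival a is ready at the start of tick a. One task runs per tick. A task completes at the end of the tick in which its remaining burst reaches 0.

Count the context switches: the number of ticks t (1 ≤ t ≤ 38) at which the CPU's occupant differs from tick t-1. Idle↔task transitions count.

t=0: vr[A=0 B=0] → run A
t=1: vr[A=1024/335 B=0 D=0] → run B
t=2: vr[A=1024/335 B=256/205 C=0 D=0 G=0] → run C
t=3: vr[A=1024/335 B=256/205 C=1 D=0 F=0 G=0] → run D
t=4: vr[A=1024/335 B=256/205 C=1 D=256/205 F=0 G=0] → run F
t=5: vr[A=1024/335 B=256/205 C=1 D=256/205 F=1 G=0] → run G
t=6: vr[A=1024/335 B=256/205 C=1 D=256/205 F=1 G=512/263] → run C
t=7: vr[A=1024/335 B=256/205 C=2 D=256/205 F=1 G=512/263] → run F
t=8: vr[A=1024/335 B=256/205 C=2 D=256/205 F=2 G=512/263] → run B
t=9: vr[A=1024/335 B=512/205 C=2 D=256/205 F=2 G=512/263] → run D
t=10: vr[A=1024/335 B=512/205 C=2 D=512/205 F=2 G=512/263] → run G
t=11: vr[A=1024/335 B=512/205 C=2 D=512/205 F=2 G=1024/263] → run C
t=12: vr[A=1024/335 B=512/205 C=3 D=512/205 F=2 G=1024/263] → run F
t=13: vr[A=1024/335 B=512/205 C=3 D=512/205 F=3 G=1024/263] → run B
t=14: vr[A=1024/335 B=768/205 C=3 D=512/205 F=3 G=1024/263] → run D
t=15: vr[A=1024/335 B=768/205 C=3 D=768/205 F=3 G=1024/263] → run C
t=16: vr[A=1024/335 B=768/205 C=4 D=768/205 F=3 G=1024/263] → run F
t=17: vr[A=1024/335 B=768/205 C=4 D=768/205 F=4 G=1024/263] → run A
t=18: vr[A=2048/335 B=768/205 C=4 D=768/205 F=4 G=1024/263] → run B
t=19: vr[A=2048/335 B=1024/205 C=4 D=768/205 F=4 G=1024/263] → run D
t=20: vr[A=2048/335 B=1024/205 C=4 D=1024/205 F=4 G=1024/263] → run G
t=21: vr[A=2048/335 B=1024/205 C=4 D=1024/205 F=4 G=1536/263] → run C
t=22: vr[A=2048/335 B=1024/205 C=5 D=1024/205 F=4 G=1536/263] → run F
t=23: vr[A=2048/335 B=1024/205 C=5 D=1024/205 F=5 G=1536/263] → run B
t=24: vr[A=2048/335 B=256/41 C=5 D=1024/205 F=5 G=1536/263] → run D
t=25: vr[A=2048/335 B=256/41 C=5 F=5 G=1536/263] → run C
t=26: vr[A=2048/335 B=256/41 F=5 G=1536/263] → run F
t=27: vr[A=2048/335 B=256/41 F=6 G=1536/263] → run G
t=28: vr[A=2048/335 B=256/41 F=6 G=2048/263] → run F
t=29: vr[A=2048/335 B=256/41 F=7 G=2048/263] → run A
t=30: vr[A=3072/335 B=256/41 F=7 G=2048/263] → run B
t=31: vr[A=3072/335 F=7 G=2048/263] → run F
t=32: vr[A=3072/335 G=2048/263] → run G
t=33: vr[A=3072/335 G=2560/263] → run A
t=34: vr[G=2560/263] → run G
t=35: vr[G=3072/263] → run G
t=36: (idle)
t=37: (idle)
t=38: (idle)

context switches = 35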